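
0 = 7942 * 0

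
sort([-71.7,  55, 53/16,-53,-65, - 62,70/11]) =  [ -71.7,-65,-62 , - 53,53/16, 70/11,55]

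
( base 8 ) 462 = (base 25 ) C6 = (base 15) 156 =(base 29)ag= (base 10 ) 306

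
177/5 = 35+2/5 =35.40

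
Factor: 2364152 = 2^3*7^2 * 37^1*163^1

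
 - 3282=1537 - 4819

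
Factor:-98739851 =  - 7^2*23^1*87613^1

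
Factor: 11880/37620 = 6/19 = 2^1*3^1 * 19^( -1) 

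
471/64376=471/64376 = 0.01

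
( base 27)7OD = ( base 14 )215A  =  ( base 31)5ut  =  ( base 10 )5764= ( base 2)1011010000100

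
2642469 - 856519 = 1785950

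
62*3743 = 232066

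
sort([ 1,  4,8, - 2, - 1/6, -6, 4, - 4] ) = [ - 6, -4, - 2, -1/6 , 1, 4, 4  ,  8]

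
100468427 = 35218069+65250358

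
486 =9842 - 9356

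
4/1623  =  4/1623 = 0.00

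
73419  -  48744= 24675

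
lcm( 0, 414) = 0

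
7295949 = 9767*747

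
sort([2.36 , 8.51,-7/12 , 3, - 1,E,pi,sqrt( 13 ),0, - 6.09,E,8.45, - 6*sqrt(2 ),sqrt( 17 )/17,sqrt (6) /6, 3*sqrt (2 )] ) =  [ - 6*sqrt (2),-6.09, - 1 , - 7/12,0,sqrt(17 ) /17,sqrt( 6) /6,2.36,E,E,3, pi , sqrt( 13),3*sqrt( 2) , 8.45,8.51]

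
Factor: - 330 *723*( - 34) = 8112060 = 2^2*3^2*5^1*11^1*17^1*241^1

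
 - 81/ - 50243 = 81/50243 = 0.00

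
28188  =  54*522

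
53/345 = 53/345 = 0.15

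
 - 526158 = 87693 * (  -  6)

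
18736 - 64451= - 45715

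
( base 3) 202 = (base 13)17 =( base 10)20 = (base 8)24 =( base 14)16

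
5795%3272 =2523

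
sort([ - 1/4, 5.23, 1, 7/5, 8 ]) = [  -  1/4,1,7/5,5.23,8 ] 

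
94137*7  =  658959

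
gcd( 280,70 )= 70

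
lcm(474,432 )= 34128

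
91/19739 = 91/19739   =  0.00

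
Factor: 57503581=4703^1*12227^1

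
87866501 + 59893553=147760054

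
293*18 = 5274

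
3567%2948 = 619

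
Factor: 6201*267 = 3^3*13^1*53^1*  89^1 = 1655667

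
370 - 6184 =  - 5814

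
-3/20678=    - 3/20678 = - 0.00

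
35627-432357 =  - 396730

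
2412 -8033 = -5621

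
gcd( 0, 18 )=18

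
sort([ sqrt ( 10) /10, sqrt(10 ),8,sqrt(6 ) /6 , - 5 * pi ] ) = [-5*pi, sqrt (10) /10, sqrt (6)/6 , sqrt (10 ),8]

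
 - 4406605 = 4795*(-919)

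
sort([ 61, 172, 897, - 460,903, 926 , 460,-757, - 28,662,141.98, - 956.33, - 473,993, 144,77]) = [ - 956.33, - 757, - 473, - 460, - 28,61, 77, 141.98, 144,172, 460, 662,  897,903, 926, 993 ] 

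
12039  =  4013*3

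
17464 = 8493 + 8971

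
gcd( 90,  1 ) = 1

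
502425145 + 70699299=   573124444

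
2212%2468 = 2212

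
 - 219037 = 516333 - 735370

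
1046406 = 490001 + 556405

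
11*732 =8052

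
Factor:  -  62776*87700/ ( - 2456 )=688181900/307 = 2^2  *  5^2*7^1* 19^1*59^1 * 307^ ( - 1 )*877^1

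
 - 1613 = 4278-5891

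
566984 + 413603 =980587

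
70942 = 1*70942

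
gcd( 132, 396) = 132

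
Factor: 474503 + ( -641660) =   -  3^3 *41^1*151^1 = - 167157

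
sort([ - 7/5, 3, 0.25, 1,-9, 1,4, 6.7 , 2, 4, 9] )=[ - 9 , - 7/5,0.25,1,  1, 2 , 3, 4,  4, 6.7,9]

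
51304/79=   649 + 33/79 = 649.42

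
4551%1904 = 743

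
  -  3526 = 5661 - 9187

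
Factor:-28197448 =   -  2^3*23^1*153247^1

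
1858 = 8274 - 6416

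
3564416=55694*64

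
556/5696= 139/1424 = 0.10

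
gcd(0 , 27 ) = 27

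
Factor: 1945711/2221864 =2^ ( - 3)*29^(  -  1) *61^ ( - 1) * 157^( - 1)*1945711^1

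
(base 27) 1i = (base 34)1B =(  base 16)2D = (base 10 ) 45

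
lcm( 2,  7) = 14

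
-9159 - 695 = - 9854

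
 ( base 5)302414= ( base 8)23006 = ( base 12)5772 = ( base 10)9734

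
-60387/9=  - 20129/3=- 6709.67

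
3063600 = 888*3450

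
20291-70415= - 50124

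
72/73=72/73 = 0.99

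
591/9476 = 591/9476 = 0.06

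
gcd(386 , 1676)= 2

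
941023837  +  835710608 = 1776734445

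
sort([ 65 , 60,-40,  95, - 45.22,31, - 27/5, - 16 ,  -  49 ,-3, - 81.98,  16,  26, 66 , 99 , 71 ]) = [ - 81.98, - 49, - 45.22,-40, -16 ,-27/5,- 3,  16,  26,  31, 60,65,66, 71 , 95, 99] 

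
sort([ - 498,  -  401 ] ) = [ - 498, - 401 ] 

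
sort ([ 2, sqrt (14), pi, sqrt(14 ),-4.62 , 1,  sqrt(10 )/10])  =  [-4.62,  sqrt( 10 ) /10, 1, 2, pi , sqrt ( 14),sqrt ( 14 )] 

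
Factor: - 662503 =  - 283^1*2341^1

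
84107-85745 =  - 1638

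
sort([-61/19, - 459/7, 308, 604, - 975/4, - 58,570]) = [-975/4, -459/7, -58, - 61/19 , 308, 570, 604 ] 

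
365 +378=743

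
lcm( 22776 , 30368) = 91104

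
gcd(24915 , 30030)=165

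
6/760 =3/380= 0.01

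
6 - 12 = -6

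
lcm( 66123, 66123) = 66123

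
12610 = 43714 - 31104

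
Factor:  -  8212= - 2^2*2053^1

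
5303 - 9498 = -4195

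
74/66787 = 74/66787 =0.00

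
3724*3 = 11172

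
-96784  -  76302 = - 173086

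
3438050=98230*35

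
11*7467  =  82137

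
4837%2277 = 283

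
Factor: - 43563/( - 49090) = 2^( - 1 )*3^1*5^( - 1)*13^1*1117^1*4909^(  -  1 ) 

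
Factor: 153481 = 31^1*4951^1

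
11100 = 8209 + 2891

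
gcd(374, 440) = 22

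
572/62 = 9 + 7/31=9.23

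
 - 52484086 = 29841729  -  82325815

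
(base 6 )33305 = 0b1001000101001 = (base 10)4649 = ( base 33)48t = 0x1229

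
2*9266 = 18532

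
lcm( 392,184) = 9016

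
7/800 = 7/800=0.01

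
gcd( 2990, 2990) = 2990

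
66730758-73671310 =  - 6940552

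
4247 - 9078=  - 4831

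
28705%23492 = 5213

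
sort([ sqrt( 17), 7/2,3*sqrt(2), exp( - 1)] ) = [exp( - 1 ), 7/2,sqrt( 17),3 * sqrt(2 )]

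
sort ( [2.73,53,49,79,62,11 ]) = [2.73,11, 49,53, 62,79]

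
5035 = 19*265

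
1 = 1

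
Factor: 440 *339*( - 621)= -2^3*3^4*5^1*11^1*23^1 * 113^1 = -92628360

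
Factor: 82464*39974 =3296415936 = 2^6*3^1*11^1*23^1*79^1*859^1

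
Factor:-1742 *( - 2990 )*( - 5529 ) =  - 2^2*3^1*5^1*13^2*19^1*23^1 * 67^1*97^1=- 28798238820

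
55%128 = 55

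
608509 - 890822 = -282313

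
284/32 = 8 + 7/8=8.88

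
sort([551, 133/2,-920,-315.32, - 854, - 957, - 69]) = [-957,-920 , - 854, - 315.32,-69, 133/2, 551 ]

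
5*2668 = 13340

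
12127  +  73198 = 85325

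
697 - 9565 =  - 8868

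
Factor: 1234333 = 1234333^1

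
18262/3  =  18262/3 = 6087.33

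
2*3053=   6106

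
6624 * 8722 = 57774528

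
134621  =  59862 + 74759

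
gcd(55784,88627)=1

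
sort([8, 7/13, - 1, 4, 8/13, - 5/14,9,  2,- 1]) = [- 1, - 1,- 5/14,7/13,8/13,2,4, 8,9]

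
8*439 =3512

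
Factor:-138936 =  - 2^3 * 3^1*7^1*827^1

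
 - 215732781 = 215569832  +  -431302613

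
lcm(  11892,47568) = 47568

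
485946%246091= 239855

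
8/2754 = 4/1377=   0.00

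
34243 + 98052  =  132295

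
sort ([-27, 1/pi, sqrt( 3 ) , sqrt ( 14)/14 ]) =[ - 27,sqrt (14)/14,1/pi,sqrt (3) ]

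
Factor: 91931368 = 2^3*23^1*31^1*71^1*227^1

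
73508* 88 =6468704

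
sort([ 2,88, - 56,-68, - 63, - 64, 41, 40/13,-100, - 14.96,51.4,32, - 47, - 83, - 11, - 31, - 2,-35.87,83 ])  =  [ - 100,-83, - 68, - 64, - 63 , - 56, - 47, - 35.87,-31,  -  14.96, - 11,-2,2,40/13,32, 41, 51.4, 83, 88]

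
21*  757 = 15897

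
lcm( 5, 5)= 5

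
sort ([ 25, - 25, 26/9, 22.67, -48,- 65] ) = [ - 65, - 48, - 25,  26/9,22.67,25]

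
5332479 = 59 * 90381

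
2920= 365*8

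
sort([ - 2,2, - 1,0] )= [ - 2, - 1,0,2 ]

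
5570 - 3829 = 1741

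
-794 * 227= - 180238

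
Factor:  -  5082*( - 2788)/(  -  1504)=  - 1771077/188 = - 2^(-2)*3^1 *7^1*11^2*17^1 * 41^1*47^( - 1 )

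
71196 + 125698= 196894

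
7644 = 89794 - 82150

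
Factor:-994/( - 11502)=3^(  -  4)*7^1 = 7/81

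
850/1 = 850 = 850.00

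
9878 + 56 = 9934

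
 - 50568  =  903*( - 56 ) 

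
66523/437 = 66523/437 = 152.23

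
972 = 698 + 274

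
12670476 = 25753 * 492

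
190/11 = 190/11=17.27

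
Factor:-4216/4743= - 8/9 = - 2^3*3^( - 2 ) 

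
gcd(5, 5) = 5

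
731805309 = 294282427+437522882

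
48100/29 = 48100/29 = 1658.62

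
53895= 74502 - 20607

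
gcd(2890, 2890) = 2890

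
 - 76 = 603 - 679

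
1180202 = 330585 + 849617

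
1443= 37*39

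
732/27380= 183/6845 = 0.03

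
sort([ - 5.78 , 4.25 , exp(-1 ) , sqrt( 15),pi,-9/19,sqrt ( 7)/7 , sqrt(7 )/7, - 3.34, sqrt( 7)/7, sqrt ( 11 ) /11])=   [-5.78 , - 3.34,  -  9/19, sqrt( 11 ) /11,exp( - 1 ), sqrt(7)/7,sqrt ( 7 ) /7, sqrt( 7 )/7,  pi,sqrt(15 ),4.25]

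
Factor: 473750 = 2^1*5^4*379^1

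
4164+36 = 4200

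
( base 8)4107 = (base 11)1657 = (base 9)2814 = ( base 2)100001000111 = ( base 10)2119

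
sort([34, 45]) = [ 34,  45 ]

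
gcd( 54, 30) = 6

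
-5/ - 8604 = 5/8604 = 0.00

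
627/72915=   209/24305=0.01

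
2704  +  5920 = 8624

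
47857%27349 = 20508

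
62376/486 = 10396/81  =  128.35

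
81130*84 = 6814920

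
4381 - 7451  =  - 3070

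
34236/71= 34236/71= 482.20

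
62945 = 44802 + 18143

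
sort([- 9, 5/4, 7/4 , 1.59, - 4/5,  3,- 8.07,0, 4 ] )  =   [ - 9, - 8.07, - 4/5, 0 , 5/4, 1.59 , 7/4, 3, 4 ]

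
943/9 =943/9  =  104.78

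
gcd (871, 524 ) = 1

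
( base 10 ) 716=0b1011001100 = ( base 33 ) LN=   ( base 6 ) 3152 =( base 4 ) 23030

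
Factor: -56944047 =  - 3^1*211^1 * 89959^1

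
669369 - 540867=128502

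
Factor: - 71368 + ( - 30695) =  - 3^1*13^1*2617^1 = - 102063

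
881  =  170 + 711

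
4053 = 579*7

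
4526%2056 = 414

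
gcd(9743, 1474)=1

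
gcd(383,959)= 1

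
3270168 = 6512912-3242744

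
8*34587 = 276696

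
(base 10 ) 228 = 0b11100100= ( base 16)E4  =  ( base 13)147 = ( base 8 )344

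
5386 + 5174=10560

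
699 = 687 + 12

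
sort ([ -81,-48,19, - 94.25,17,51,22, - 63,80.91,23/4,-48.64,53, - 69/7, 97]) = [ - 94.25,-81, - 63, -48.64, - 48 ,  -  69/7,23/4,17, 19,22, 51, 53,80.91, 97]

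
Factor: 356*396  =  2^4*3^2*11^1*89^1 = 140976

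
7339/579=7339/579=12.68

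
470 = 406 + 64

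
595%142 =27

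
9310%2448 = 1966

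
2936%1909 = 1027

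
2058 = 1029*2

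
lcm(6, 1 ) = 6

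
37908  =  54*702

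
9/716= 9/716 = 0.01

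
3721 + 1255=4976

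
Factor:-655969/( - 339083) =71^1 * 107^( - 1) *3169^(-1) * 9239^1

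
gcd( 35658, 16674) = 42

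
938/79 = 938/79 = 11.87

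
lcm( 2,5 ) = 10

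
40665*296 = 12036840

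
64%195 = 64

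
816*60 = 48960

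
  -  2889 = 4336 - 7225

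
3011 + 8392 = 11403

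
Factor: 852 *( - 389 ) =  - 2^2*3^1*71^1*389^1=- 331428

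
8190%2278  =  1356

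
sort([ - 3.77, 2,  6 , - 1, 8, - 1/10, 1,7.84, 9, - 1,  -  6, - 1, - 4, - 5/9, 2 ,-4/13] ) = [ - 6 , - 4, - 3.77, - 1, -1, - 1, - 5/9,  -  4/13 , -1/10, 1, 2 , 2,6 , 7.84, 8, 9] 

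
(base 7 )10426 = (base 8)5071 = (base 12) 1621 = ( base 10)2617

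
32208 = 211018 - 178810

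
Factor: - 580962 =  - 2^1 * 3^1 * 96827^1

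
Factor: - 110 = -2^1 * 5^1 * 11^1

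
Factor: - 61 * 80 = -4880 = - 2^4* 5^1*61^1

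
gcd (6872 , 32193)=1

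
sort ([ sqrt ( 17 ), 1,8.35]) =[ 1, sqrt (17 ),8.35 ]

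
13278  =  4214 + 9064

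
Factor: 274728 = 2^3*3^1*11447^1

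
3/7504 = 3/7504 =0.00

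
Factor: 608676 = 2^2*3^1*50723^1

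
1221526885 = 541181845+680345040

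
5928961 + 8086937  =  14015898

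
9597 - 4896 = 4701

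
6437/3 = 2145 + 2/3 = 2145.67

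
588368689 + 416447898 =1004816587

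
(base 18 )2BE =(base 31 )RN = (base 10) 860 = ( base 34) PA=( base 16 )35C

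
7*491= 3437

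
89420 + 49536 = 138956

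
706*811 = 572566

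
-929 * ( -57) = 52953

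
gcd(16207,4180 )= 19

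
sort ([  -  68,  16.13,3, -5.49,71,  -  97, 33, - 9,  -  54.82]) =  [ - 97, - 68, -54.82, - 9, - 5.49, 3, 16.13, 33, 71 ]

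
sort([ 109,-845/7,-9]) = [ - 845/7,-9,109] 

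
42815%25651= 17164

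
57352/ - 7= - 8194 + 6/7= -  8193.14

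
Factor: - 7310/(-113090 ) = 17^1*263^(-1) = 17/263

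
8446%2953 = 2540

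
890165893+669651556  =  1559817449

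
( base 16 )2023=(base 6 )102031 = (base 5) 230402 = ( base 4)2000203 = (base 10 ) 8227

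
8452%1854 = 1036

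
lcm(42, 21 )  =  42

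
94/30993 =94/30993 = 0.00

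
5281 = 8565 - 3284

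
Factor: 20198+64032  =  84230= 2^1*5^1*8423^1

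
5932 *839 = 4976948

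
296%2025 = 296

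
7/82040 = 1/11720 = 0.00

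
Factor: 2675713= 19^1*140827^1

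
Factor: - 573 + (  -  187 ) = - 760 = - 2^3*5^1*19^1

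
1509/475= 1509/475 = 3.18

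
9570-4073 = 5497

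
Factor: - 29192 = - 2^3  *  41^1 *89^1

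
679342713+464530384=1143873097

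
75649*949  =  71790901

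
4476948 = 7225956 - 2749008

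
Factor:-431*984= - 424104 = - 2^3*3^1*41^1*431^1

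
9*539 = 4851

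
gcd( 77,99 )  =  11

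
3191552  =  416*7672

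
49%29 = 20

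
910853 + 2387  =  913240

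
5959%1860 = 379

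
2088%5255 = 2088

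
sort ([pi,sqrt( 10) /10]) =[sqrt(10) /10,pi ] 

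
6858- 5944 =914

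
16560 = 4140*4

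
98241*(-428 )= - 42047148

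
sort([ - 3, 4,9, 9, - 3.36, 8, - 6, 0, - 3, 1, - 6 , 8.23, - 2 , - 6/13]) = [  -  6, - 6, - 3.36, - 3,-3, - 2,  -  6/13 , 0, 1,  4,  8,8.23, 9 , 9 ]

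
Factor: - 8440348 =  - 2^2 * 7^2*43063^1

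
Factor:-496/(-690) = 248/345 = 2^3*3^( - 1)*5^( - 1 )*23^( - 1)*31^1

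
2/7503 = 2/7503= 0.00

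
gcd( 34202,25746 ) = 14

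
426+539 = 965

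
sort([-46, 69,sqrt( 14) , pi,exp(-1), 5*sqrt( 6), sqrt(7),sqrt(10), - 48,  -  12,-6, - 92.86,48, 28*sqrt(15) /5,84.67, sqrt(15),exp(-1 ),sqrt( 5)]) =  [ - 92.86, - 48,-46,-12,- 6,  exp(-1), exp( - 1),sqrt( 5), sqrt( 7),pi, sqrt( 10),sqrt( 14 ) , sqrt(15),5*sqrt( 6),28 * sqrt(15 ) /5, 48,69, 84.67]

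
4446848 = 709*6272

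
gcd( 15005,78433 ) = 1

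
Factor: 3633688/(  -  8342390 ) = - 1816844/4171195 = -2^2*5^(-1)*7^(-1)*37^( - 1)*3221^(-1)*454211^1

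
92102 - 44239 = 47863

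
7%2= 1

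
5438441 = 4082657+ 1355784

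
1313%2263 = 1313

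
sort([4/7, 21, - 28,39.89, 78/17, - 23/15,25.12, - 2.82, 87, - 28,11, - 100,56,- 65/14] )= [ - 100, - 28, - 28,-65/14 , - 2.82, - 23/15,4/7, 78/17 , 11,21,25.12,  39.89,  56,  87] 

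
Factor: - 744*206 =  - 153264 = - 2^4 * 3^1*31^1*103^1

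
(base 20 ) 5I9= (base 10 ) 2369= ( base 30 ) 2it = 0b100101000001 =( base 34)21N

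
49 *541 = 26509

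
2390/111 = 21+59/111 = 21.53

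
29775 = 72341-42566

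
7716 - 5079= 2637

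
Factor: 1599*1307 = 3^1*13^1*41^1*1307^1 = 2089893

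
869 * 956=830764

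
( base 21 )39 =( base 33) 26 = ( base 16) 48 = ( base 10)72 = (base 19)3f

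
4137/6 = 1379/2 = 689.50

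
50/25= 2 = 2.00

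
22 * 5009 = 110198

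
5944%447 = 133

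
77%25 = 2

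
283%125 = 33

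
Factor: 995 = 5^1 * 199^1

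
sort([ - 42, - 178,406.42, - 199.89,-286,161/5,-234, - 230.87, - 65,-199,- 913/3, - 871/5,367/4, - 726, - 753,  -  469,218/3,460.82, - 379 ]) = [ - 753,-726, - 469, - 379,-913/3 , - 286, - 234, - 230.87, - 199.89, - 199, - 178, - 871/5, - 65, - 42,161/5, 218/3, 367/4,406.42,460.82 ]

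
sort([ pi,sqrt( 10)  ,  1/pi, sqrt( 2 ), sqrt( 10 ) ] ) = [1/pi,sqrt ( 2), pi,sqrt( 10),  sqrt( 10)]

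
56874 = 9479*6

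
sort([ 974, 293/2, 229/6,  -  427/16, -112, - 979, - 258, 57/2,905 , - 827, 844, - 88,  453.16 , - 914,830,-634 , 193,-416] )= [ -979, - 914,-827, - 634, - 416, - 258,-112, - 88, - 427/16,57/2,229/6,293/2,  193, 453.16,830, 844,905,974 ] 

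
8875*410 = 3638750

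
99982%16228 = 2614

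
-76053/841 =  - 91+478/841 = - 90.43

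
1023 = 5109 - 4086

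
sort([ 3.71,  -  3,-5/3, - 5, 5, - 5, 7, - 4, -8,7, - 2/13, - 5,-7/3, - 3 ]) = [-8,-5 ,-5,-5, - 4, - 3, - 3, - 7/3,-5/3,  -  2/13,3.71 , 5,7,7]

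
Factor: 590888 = 2^3*233^1*317^1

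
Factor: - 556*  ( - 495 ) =275220  =  2^2*3^2*5^1*11^1*139^1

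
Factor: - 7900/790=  - 2^1*5^1=- 10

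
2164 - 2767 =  - 603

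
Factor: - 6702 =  - 2^1*3^1* 1117^1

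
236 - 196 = 40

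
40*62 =2480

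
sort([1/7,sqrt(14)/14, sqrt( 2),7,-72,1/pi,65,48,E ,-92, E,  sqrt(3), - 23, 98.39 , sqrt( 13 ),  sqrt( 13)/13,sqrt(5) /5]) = [ - 92, - 72,-23,1/7,sqrt (14)/14 , sqrt( 13)/13,1/pi,sqrt (5)/5,sqrt(2),sqrt (3),E, E,sqrt ( 13 ),7,48,  65, 98.39] 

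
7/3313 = 7/3313 = 0.00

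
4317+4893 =9210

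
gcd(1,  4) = 1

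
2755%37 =17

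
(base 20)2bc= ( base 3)1102020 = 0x408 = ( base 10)1032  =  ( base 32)108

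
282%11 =7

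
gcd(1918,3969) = 7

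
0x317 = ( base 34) N9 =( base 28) 107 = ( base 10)791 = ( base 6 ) 3355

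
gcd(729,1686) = 3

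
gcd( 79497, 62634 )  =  2409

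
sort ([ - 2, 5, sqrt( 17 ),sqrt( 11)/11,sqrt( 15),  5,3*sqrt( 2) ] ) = [-2,  sqrt(11)/11,sqrt( 15) , sqrt( 17),3* sqrt(2),5, 5 ]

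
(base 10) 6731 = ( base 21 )F5B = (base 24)bgb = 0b1101001001011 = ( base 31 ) 704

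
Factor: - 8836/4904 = - 2209/1226 = - 2^(  -  1 )*47^2 *613^ ( - 1)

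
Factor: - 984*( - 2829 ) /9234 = 2^2*3^( - 3)*19^( - 1)*23^1 * 41^2 = 154652/513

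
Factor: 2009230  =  2^1*5^1 * 17^1*53^1*223^1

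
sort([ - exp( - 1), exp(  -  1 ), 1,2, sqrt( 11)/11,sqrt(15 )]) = [ - exp(- 1), sqrt(11)/11,exp( - 1),  1, 2, sqrt( 15 )] 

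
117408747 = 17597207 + 99811540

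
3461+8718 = 12179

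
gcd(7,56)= 7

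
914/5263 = 914/5263= 0.17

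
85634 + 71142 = 156776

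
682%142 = 114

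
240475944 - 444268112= -203792168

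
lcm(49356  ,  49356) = 49356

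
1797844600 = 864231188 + 933613412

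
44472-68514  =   - 24042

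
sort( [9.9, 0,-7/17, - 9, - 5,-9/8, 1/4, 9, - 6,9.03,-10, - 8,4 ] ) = [ - 10,-9,  -  8,  -  6, - 5, - 9/8,  -  7/17, 0,1/4,  4,9, 9.03, 9.9]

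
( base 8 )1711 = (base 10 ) 969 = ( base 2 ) 1111001001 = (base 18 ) 2hf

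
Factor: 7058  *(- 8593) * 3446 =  -208997811724 = -2^2*13^1 * 661^1*1723^1*3529^1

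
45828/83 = 552+12/83 = 552.14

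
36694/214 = 171 + 50/107 = 171.47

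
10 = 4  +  6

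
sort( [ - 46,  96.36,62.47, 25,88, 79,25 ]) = [- 46, 25  ,  25,62.47, 79, 88,96.36 ] 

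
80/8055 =16/1611= 0.01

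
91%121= 91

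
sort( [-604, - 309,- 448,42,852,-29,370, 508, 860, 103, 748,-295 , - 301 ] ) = [-604,-448, - 309, - 301,-295 , -29, 42, 103  ,  370,508, 748,852, 860]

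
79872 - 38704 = 41168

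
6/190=3/95= 0.03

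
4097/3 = 1365  +  2/3 = 1365.67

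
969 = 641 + 328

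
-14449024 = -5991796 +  - 8457228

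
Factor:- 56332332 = - 2^2*3^2*7^1*31^1 * 7211^1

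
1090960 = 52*20980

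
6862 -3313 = 3549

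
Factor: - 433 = -433^1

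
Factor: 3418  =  2^1*1709^1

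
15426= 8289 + 7137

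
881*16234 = 14302154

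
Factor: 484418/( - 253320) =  - 242209/126660 = - 2^(  -  2 )*3^( - 1 )*5^( - 1)*11^1*97^1 * 227^1 * 2111^( - 1 ) 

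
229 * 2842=650818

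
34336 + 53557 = 87893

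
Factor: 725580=2^2*3^2*5^1  *29^1 * 139^1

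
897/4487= 897/4487 = 0.20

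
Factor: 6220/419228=5/337 = 5^1*337^(-1)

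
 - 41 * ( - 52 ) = 2132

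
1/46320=1/46320 = 0.00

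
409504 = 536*764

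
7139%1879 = 1502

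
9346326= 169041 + 9177285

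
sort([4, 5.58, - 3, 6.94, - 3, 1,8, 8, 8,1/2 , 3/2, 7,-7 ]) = [  -  7, - 3, - 3,  1/2, 1,3/2, 4, 5.58, 6.94,7 , 8, 8,  8]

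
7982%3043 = 1896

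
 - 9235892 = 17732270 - 26968162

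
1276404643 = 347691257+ 928713386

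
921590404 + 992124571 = 1913714975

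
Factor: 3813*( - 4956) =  - 2^2*3^2*7^1 * 31^1 * 41^1 * 59^1 = - 18897228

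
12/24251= 12/24251  =  0.00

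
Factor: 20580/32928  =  5/8= 2^ ( - 3)*5^1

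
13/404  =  13/404 = 0.03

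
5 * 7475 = 37375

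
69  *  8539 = 589191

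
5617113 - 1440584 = 4176529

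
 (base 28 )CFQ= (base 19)185c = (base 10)9854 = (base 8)23176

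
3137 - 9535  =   - 6398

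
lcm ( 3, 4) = 12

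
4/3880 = 1/970 = 0.00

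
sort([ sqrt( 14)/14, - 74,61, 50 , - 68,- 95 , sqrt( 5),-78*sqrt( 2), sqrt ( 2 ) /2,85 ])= [ - 78*sqrt( 2), - 95 ,-74 ,  -  68,sqrt( 14 ) /14,  sqrt( 2) /2,sqrt( 5), 50,61, 85 ] 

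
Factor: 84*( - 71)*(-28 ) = 2^4*3^1*7^2*71^1 =166992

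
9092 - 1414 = 7678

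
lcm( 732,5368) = 16104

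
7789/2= 3894+1/2 = 3894.50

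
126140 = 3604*35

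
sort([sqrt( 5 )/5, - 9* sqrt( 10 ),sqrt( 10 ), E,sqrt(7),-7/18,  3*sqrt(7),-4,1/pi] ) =[-9 * sqrt( 10),-4,-7/18, 1/pi, sqrt( 5)/5, sqrt( 7), E,sqrt(10), 3*sqrt( 7 )]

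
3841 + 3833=7674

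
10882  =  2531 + 8351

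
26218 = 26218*1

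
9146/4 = 2286 + 1/2 = 2286.50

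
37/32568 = 37/32568 = 0.00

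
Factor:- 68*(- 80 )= 5440 = 2^6*5^1*17^1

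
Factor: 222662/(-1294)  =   - 11^1 *29^1 * 349^1*647^ ( - 1 ) =-111331/647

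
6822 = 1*6822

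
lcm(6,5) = 30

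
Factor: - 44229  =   - 3^1*23^1 *641^1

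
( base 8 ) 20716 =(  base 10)8654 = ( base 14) 3222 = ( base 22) hj8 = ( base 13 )3c29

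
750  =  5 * 150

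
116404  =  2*58202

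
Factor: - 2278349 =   -  37^1*139^1 * 443^1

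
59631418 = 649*91882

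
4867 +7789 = 12656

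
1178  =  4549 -3371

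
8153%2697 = 62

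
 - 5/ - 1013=5/1013 = 0.00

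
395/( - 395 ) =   -  1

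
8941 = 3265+5676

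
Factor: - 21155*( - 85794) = 2^1 * 3^1*5^1*79^1*181^1*4231^1 = 1814972070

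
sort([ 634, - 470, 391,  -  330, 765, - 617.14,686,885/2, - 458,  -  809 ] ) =[  -  809 ,- 617.14  ,-470, - 458,- 330, 391, 885/2,634,686,765 ]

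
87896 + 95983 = 183879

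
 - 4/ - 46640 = 1/11660= 0.00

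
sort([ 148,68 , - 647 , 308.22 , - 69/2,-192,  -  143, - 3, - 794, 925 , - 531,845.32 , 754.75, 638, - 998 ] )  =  [ - 998 ,  -  794, - 647,-531, - 192, - 143, - 69/2, - 3,68, 148, 308.22,638, 754.75,845.32, 925]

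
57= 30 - -27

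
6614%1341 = 1250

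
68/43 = 1+25/43 = 1.58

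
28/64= 7/16  =  0.44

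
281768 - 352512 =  - 70744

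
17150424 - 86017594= - 68867170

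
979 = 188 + 791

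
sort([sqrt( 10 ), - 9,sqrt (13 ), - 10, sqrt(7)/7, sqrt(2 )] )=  [ - 10,- 9,sqrt( 7)/7 , sqrt( 2 ), sqrt(10),sqrt(13)]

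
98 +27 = 125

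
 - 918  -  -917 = -1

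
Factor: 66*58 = 2^2*3^1 * 11^1*29^1=   3828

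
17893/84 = 17893/84 = 213.01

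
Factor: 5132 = 2^2*1283^1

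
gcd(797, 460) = 1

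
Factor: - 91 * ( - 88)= 2^3 * 7^1 * 11^1 * 13^1 = 8008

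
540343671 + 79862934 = 620206605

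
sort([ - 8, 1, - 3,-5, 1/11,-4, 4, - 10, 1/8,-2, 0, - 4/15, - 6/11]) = [ - 10, - 8,-5, - 4, - 3, - 2, - 6/11, - 4/15,0, 1/11, 1/8,1,  4]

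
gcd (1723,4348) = 1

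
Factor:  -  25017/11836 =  - 2^( - 2) *3^1*11^(  -  1 )* 31^1= - 93/44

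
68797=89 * 773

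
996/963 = 1+ 11/321 = 1.03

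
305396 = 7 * 43628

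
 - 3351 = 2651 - 6002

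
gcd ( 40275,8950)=4475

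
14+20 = 34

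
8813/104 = 8813/104= 84.74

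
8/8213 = 8/8213 = 0.00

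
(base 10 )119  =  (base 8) 167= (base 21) 5e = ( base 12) 9B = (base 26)4f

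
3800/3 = 1266+2/3 = 1266.67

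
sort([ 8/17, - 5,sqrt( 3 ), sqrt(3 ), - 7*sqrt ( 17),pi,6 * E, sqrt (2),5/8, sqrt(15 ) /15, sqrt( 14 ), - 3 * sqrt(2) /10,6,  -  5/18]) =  [ - 7*sqrt (17 ),  -  5,  -  3 * sqrt ( 2 ) /10, - 5/18,  sqrt(15 )/15, 8/17, 5/8,sqrt(2 ),sqrt(3 ), sqrt ( 3 ),pi,  sqrt (14 ), 6,6 * E]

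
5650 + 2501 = 8151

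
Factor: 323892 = 2^2*3^3*2999^1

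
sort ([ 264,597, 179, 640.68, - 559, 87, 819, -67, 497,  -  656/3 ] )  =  [-559, - 656/3, -67, 87 , 179,  264,497, 597,640.68,  819 ] 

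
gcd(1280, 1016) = 8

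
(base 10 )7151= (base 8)15757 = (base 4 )1233233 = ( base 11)5411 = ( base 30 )7SB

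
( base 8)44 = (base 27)19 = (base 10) 36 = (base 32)14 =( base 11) 33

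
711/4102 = 711/4102 = 0.17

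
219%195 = 24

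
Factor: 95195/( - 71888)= -2^( -4) * 5^1*79^1*241^1*4493^( - 1) 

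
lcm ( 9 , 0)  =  0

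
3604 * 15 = 54060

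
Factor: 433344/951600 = 2^2*5^( -2) * 13^( - 1) * 37^1= 148/325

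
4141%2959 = 1182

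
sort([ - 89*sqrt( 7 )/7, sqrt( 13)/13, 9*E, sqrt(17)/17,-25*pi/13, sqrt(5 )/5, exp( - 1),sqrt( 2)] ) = [  -  89*sqrt(7) /7,-25*pi/13,  sqrt(17)/17, sqrt( 13)/13, exp( - 1) , sqrt(5) /5, sqrt(2),9*E]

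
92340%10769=6188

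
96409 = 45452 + 50957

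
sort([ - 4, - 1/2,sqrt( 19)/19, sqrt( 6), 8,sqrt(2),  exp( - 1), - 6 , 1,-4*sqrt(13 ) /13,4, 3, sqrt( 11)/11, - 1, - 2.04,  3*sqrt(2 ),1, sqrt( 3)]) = [ - 6,-4, - 2.04,-4* sqrt (13) /13, - 1, - 1/2,sqrt(19) /19,sqrt (11)/11,  exp( - 1),1,1,sqrt( 2), sqrt( 3 ),  sqrt (6), 3, 4, 3*sqrt ( 2), 8]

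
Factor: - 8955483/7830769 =  -  3^1*1423^( - 1)*1447^1 * 2063^1*5503^( - 1)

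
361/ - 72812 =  - 361/72812=-0.00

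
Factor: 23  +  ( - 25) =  - 2^1=- 2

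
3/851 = 3/851 = 0.00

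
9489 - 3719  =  5770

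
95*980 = 93100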